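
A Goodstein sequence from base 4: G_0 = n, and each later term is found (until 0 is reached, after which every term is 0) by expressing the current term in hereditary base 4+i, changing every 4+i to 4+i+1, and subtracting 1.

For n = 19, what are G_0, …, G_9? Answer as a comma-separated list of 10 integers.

19, 27, 37, 49, 63, 69, 75, 81, 87, 93

G_0 = 19. HB_4(19) = 4^2 + 3. Bump = 28. G_1 = 27.
G_1 = 27. HB_5(27) = 5^2 + 2. Bump = 38. G_2 = 37.
G_2 = 37. HB_6(37) = 6^2 + 1. Bump = 50. G_3 = 49.
G_3 = 49. HB_7(49) = 7^2. Bump = 64. G_4 = 63.
G_4 = 63. HB_8(63) = 7·8 + 7. Bump = 70. G_5 = 69.
G_5 = 69. HB_9(69) = 7·9 + 6. Bump = 76. G_6 = 75.
G_6 = 75. HB_10(75) = 7·10 + 5. Bump = 82. G_7 = 81.
G_7 = 81. HB_11(81) = 7·11 + 4. Bump = 88. G_8 = 87.
G_8 = 87. HB_12(87) = 7·12 + 3. Bump = 94. G_9 = 93.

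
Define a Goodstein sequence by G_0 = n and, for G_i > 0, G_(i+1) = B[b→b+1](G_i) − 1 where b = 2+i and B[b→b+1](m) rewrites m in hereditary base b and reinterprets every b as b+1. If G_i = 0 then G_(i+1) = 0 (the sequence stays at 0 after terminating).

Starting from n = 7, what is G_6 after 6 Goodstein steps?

16777215

step 0: 7 = 2^2 + 2 + 1; sub 3 for 2: 3^3 + 3 + 1; = 31; G_1 = 31−1 = 30
step 1: 30 = 3^3 + 3; sub 4 for 3: 4^4 + 4; = 260; G_2 = 260−1 = 259
step 2: 259 = 4^4 + 3; sub 5 for 4: 5^5 + 3; = 3128; G_3 = 3128−1 = 3127
step 3: 3127 = 5^5 + 2; sub 6 for 5: 6^6 + 2; = 46658; G_4 = 46658−1 = 46657
step 4: 46657 = 6^6 + 1; sub 7 for 6: 7^7 + 1; = 823544; G_5 = 823544−1 = 823543
step 5: 823543 = 7^7; sub 8 for 7: 8^8; = 16777216; G_6 = 16777216−1 = 16777215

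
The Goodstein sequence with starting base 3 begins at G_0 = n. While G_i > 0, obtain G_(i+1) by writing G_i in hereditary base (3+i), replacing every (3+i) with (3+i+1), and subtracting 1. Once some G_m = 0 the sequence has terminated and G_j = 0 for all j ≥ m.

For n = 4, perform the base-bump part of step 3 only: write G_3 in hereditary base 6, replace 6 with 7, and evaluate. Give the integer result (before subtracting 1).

G_0=4  [base 3] 3 + 1  →[3↦4]→  4 + 1 = 5  −1 ⇒ G_1=4
G_1=4  [base 4] 4  →[4↦5]→  5 = 5  −1 ⇒ G_2=4
G_2=4  [base 5] 4  →[5↦6]→  4 = 4  −1 ⇒ G_3=3
G_3=3  [base 6] 3  →[6↦7]→  3 = 3  −1 ⇒ G_4=2

3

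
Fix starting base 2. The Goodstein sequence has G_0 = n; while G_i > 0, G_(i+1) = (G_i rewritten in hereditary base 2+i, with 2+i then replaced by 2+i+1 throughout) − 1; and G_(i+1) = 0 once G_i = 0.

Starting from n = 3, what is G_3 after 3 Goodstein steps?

[0] 3 ≡ 2 + 1 (base 2). Lift 3: 4. −1: 3.
[1] 3 ≡ 3 (base 3). Lift 4: 4. −1: 3.
[2] 3 ≡ 3 (base 4). Lift 5: 3. −1: 2.
[3] 2 ≡ 2 (base 5). Lift 6: 2. −1: 1.

2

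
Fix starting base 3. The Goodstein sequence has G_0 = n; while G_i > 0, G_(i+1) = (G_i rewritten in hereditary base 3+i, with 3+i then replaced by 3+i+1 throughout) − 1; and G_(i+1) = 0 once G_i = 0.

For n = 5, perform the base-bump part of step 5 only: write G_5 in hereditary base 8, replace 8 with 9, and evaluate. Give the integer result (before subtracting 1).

5 —HB3→ 3 + 2 —bump→ 4 + 2 = 6 —(−1)→ 5
5 —HB4→ 4 + 1 —bump→ 5 + 1 = 6 —(−1)→ 5
5 —HB5→ 5 —bump→ 6 = 6 —(−1)→ 5
5 —HB6→ 5 —bump→ 5 = 5 —(−1)→ 4
4 —HB7→ 4 —bump→ 4 = 4 —(−1)→ 3

3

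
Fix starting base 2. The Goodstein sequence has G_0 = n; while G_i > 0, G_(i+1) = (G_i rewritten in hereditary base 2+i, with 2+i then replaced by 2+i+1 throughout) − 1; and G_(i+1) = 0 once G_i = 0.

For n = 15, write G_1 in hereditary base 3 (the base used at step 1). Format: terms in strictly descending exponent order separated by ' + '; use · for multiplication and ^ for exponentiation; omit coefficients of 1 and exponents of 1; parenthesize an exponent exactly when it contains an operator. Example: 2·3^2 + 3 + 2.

15 —HB2→ 2^(2 + 1) + 2^2 + 2 + 1 —bump→ 3^(3 + 1) + 3^3 + 3 + 1 = 112 —(−1)→ 111
111 —HB3→ 3^(3 + 1) + 3^3 + 3 —bump→ 4^(4 + 1) + 4^4 + 4 = 1284 —(−1)→ 1283

3^(3 + 1) + 3^3 + 3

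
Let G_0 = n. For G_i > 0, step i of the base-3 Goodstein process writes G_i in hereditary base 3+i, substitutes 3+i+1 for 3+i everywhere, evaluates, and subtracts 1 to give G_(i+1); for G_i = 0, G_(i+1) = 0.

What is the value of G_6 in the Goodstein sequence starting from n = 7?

G_0 = 7. HB_3(7) = 2·3 + 1. Bump = 9. G_1 = 8.
G_1 = 8. HB_4(8) = 2·4. Bump = 10. G_2 = 9.
G_2 = 9. HB_5(9) = 5 + 4. Bump = 10. G_3 = 9.
G_3 = 9. HB_6(9) = 6 + 3. Bump = 10. G_4 = 9.
G_4 = 9. HB_7(9) = 7 + 2. Bump = 10. G_5 = 9.
G_5 = 9. HB_8(9) = 8 + 1. Bump = 10. G_6 = 9.

9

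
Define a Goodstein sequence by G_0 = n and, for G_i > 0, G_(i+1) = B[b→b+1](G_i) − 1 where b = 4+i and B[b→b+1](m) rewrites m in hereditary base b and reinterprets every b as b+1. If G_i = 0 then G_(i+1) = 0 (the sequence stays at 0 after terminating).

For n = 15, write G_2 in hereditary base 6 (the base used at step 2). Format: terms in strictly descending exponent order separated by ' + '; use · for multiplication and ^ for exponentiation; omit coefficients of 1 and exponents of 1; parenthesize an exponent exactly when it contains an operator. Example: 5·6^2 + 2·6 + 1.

3·6 + 1

G_0=15  [base 4] 3·4 + 3  →[4↦5]→  3·5 + 3 = 18  −1 ⇒ G_1=17
G_1=17  [base 5] 3·5 + 2  →[5↦6]→  3·6 + 2 = 20  −1 ⇒ G_2=19
G_2=19  [base 6] 3·6 + 1  →[6↦7]→  3·7 + 1 = 22  −1 ⇒ G_3=21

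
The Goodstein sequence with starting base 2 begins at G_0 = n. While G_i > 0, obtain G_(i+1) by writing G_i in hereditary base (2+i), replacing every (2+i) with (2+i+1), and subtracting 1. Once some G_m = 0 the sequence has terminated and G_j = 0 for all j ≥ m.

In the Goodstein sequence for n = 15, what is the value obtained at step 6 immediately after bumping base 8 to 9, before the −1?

(0) 15|_2 = 2^(2 + 1) + 2^2 + 2 + 1 ↦ 3^(3 + 1) + 3^3 + 3 + 1|_3 = 112 ⇒ 111
(1) 111|_3 = 3^(3 + 1) + 3^3 + 3 ↦ 4^(4 + 1) + 4^4 + 4|_4 = 1284 ⇒ 1283
(2) 1283|_4 = 4^(4 + 1) + 4^4 + 3 ↦ 5^(5 + 1) + 5^5 + 3|_5 = 18753 ⇒ 18752
(3) 18752|_5 = 5^(5 + 1) + 5^5 + 2 ↦ 6^(6 + 1) + 6^6 + 2|_6 = 326594 ⇒ 326593
(4) 326593|_6 = 6^(6 + 1) + 6^6 + 1 ↦ 7^(7 + 1) + 7^7 + 1|_7 = 6588345 ⇒ 6588344
(5) 6588344|_7 = 7^(7 + 1) + 7^7 ↦ 8^(8 + 1) + 8^8|_8 = 150994944 ⇒ 150994943

3524450281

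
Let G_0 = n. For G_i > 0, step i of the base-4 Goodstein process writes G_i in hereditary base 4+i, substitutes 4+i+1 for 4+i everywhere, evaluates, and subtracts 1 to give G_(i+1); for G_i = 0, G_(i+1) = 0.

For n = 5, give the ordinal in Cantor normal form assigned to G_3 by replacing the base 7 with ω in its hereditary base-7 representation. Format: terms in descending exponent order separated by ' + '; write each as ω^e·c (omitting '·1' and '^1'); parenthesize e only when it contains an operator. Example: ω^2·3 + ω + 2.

(0) 5|_4 = 4 + 1 ↦ 5 + 1|_5 = 6 ⇒ 5
(1) 5|_5 = 5 ↦ 6|_6 = 6 ⇒ 5
(2) 5|_6 = 5 ↦ 5|_7 = 5 ⇒ 4

4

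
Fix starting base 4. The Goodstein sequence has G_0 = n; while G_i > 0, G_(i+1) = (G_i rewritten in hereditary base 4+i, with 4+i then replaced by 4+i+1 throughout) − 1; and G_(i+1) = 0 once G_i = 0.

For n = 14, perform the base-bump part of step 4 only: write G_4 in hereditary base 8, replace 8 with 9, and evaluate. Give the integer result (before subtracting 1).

G_0 = 14. HB_4(14) = 3·4 + 2. Bump = 17. G_1 = 16.
G_1 = 16. HB_5(16) = 3·5 + 1. Bump = 19. G_2 = 18.
G_2 = 18. HB_6(18) = 3·6. Bump = 21. G_3 = 20.
G_3 = 20. HB_7(20) = 2·7 + 6. Bump = 22. G_4 = 21.

23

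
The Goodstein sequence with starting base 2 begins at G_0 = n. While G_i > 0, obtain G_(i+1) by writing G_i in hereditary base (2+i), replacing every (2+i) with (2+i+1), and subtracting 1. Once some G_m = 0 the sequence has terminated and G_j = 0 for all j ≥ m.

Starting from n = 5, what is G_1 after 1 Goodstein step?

27

5 —HB2→ 2^2 + 1 —bump→ 3^3 + 1 = 28 —(−1)→ 27
27 —HB3→ 3^3 —bump→ 4^4 = 256 —(−1)→ 255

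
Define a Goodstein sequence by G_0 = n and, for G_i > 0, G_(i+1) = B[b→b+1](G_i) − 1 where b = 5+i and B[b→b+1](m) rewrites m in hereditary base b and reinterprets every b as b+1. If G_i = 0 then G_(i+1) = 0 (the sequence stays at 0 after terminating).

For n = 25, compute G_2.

39

step 0: 25 = 5^2; sub 6 for 5: 6^2; = 36; G_1 = 36−1 = 35
step 1: 35 = 5·6 + 5; sub 7 for 6: 5·7 + 5; = 40; G_2 = 40−1 = 39
step 2: 39 = 5·7 + 4; sub 8 for 7: 5·8 + 4; = 44; G_3 = 44−1 = 43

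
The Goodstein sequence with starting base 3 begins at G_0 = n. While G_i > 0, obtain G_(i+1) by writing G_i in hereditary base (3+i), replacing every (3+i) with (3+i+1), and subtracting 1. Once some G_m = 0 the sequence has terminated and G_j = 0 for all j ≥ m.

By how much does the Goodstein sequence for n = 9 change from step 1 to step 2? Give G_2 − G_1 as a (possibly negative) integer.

2

G_0 = 9. HB_3(9) = 3^2. Bump = 16. G_1 = 15.
G_1 = 15. HB_4(15) = 3·4 + 3. Bump = 18. G_2 = 17.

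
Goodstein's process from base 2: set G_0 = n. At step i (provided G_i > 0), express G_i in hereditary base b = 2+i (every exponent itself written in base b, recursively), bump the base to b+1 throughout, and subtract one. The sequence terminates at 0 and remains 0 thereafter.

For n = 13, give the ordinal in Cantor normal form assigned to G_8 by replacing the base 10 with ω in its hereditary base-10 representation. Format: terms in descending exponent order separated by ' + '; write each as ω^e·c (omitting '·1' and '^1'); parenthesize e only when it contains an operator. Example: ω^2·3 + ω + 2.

ω^(ω + 1) + ω^3·3 + ω^2·3 + ω·2 + 5

(0) 13|_2 = 2^(2 + 1) + 2^2 + 1 ↦ 3^(3 + 1) + 3^3 + 1|_3 = 109 ⇒ 108
(1) 108|_3 = 3^(3 + 1) + 3^3 ↦ 4^(4 + 1) + 4^4|_4 = 1280 ⇒ 1279
(2) 1279|_4 = 4^(4 + 1) + 3·4^3 + 3·4^2 + 3·4 + 3 ↦ 5^(5 + 1) + 3·5^3 + 3·5^2 + 3·5 + 3|_5 = 16093 ⇒ 16092
(3) 16092|_5 = 5^(5 + 1) + 3·5^3 + 3·5^2 + 3·5 + 2 ↦ 6^(6 + 1) + 3·6^3 + 3·6^2 + 3·6 + 2|_6 = 280712 ⇒ 280711
(4) 280711|_6 = 6^(6 + 1) + 3·6^3 + 3·6^2 + 3·6 + 1 ↦ 7^(7 + 1) + 3·7^3 + 3·7^2 + 3·7 + 1|_7 = 5765999 ⇒ 5765998
(5) 5765998|_7 = 7^(7 + 1) + 3·7^3 + 3·7^2 + 3·7 ↦ 8^(8 + 1) + 3·8^3 + 3·8^2 + 3·8|_8 = 134219480 ⇒ 134219479
(6) 134219479|_8 = 8^(8 + 1) + 3·8^3 + 3·8^2 + 2·8 + 7 ↦ 9^(9 + 1) + 3·9^3 + 3·9^2 + 2·9 + 7|_9 = 3486786856 ⇒ 3486786855
(7) 3486786855|_9 = 9^(9 + 1) + 3·9^3 + 3·9^2 + 2·9 + 6 ↦ 10^(10 + 1) + 3·10^3 + 3·10^2 + 2·10 + 6|_10 = 100000003326 ⇒ 100000003325
(8) 100000003325|_10 = 10^(10 + 1) + 3·10^3 + 3·10^2 + 2·10 + 5 ↦ 11^(11 + 1) + 3·11^3 + 3·11^2 + 2·11 + 5|_11 = 3138428381104 ⇒ 3138428381103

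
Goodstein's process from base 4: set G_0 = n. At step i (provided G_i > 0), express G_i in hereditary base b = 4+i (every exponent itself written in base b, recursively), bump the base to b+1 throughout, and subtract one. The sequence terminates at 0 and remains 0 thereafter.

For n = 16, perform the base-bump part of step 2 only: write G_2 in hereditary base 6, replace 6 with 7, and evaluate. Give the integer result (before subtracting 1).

(0) 16|_4 = 4^2 ↦ 5^2|_5 = 25 ⇒ 24
(1) 24|_5 = 4·5 + 4 ↦ 4·6 + 4|_6 = 28 ⇒ 27
(2) 27|_6 = 4·6 + 3 ↦ 4·7 + 3|_7 = 31 ⇒ 30

31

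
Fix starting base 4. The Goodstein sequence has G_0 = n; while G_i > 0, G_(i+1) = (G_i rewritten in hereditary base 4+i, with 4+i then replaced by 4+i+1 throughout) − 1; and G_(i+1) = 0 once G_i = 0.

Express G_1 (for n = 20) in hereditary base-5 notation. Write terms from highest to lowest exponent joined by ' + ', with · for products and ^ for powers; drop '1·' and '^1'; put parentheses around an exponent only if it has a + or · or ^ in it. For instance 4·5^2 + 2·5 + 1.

5^2 + 4

G_0 = 20. HB_4(20) = 4^2 + 4. Bump = 30. G_1 = 29.
G_1 = 29. HB_5(29) = 5^2 + 4. Bump = 40. G_2 = 39.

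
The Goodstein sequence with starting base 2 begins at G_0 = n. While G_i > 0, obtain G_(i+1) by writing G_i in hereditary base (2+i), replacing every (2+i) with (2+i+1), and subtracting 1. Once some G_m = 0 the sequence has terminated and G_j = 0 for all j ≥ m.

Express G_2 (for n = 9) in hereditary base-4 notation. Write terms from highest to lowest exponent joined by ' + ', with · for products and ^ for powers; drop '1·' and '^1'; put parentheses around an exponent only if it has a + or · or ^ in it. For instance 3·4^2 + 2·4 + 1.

G_0 = 9. HB_2(9) = 2^(2 + 1) + 1. Bump = 82. G_1 = 81.
G_1 = 81. HB_3(81) = 3^(3 + 1). Bump = 1024. G_2 = 1023.
G_2 = 1023. HB_4(1023) = 3·4^4 + 3·4^3 + 3·4^2 + 3·4 + 3. Bump = 9843. G_3 = 9842.

3·4^4 + 3·4^3 + 3·4^2 + 3·4 + 3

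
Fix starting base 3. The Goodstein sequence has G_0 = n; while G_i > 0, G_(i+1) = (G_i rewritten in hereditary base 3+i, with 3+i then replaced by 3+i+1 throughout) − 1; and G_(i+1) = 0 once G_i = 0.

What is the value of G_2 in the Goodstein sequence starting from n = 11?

25

(0) 11|_3 = 3^2 + 2 ↦ 4^2 + 2|_4 = 18 ⇒ 17
(1) 17|_4 = 4^2 + 1 ↦ 5^2 + 1|_5 = 26 ⇒ 25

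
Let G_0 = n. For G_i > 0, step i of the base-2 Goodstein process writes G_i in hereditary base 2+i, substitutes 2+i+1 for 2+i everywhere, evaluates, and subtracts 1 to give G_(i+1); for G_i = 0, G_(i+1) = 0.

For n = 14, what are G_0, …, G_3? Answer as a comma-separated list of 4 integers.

base 2: 14 = 2^(2 + 1) + 2^2 + 2; at 3: 3^(3 + 1) + 3^3 + 3 = 111; next = 110
base 3: 110 = 3^(3 + 1) + 3^3 + 2; at 4: 4^(4 + 1) + 4^4 + 2 = 1282; next = 1281
base 4: 1281 = 4^(4 + 1) + 4^4 + 1; at 5: 5^(5 + 1) + 5^5 + 1 = 18751; next = 18750

14, 110, 1281, 18750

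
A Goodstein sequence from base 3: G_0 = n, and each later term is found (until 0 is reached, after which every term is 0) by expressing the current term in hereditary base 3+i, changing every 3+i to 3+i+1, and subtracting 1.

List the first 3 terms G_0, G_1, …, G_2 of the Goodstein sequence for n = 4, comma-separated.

4, 4, 4

i=0: 4 = 3 + 1 (b=3); 3→4: 4 + 1 = 5; 5−1 = 4
i=1: 4 = 4 (b=4); 4→5: 5 = 5; 5−1 = 4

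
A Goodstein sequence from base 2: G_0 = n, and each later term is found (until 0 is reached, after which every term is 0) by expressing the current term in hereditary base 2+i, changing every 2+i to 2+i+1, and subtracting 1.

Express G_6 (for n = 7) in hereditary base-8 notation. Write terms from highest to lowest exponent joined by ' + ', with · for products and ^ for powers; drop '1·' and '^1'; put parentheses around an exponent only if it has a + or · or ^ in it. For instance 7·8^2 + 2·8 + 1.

step 0: 7 = 2^2 + 2 + 1; sub 3 for 2: 3^3 + 3 + 1; = 31; G_1 = 31−1 = 30
step 1: 30 = 3^3 + 3; sub 4 for 3: 4^4 + 4; = 260; G_2 = 260−1 = 259
step 2: 259 = 4^4 + 3; sub 5 for 4: 5^5 + 3; = 3128; G_3 = 3128−1 = 3127
step 3: 3127 = 5^5 + 2; sub 6 for 5: 6^6 + 2; = 46658; G_4 = 46658−1 = 46657
step 4: 46657 = 6^6 + 1; sub 7 for 6: 7^7 + 1; = 823544; G_5 = 823544−1 = 823543
step 5: 823543 = 7^7; sub 8 for 7: 8^8; = 16777216; G_6 = 16777216−1 = 16777215
step 6: 16777215 = 7·8^7 + 7·8^6 + 7·8^5 + 7·8^4 + 7·8^3 + 7·8^2 + 7·8 + 7; sub 9 for 8: 7·9^7 + 7·9^6 + 7·9^5 + 7·9^4 + 7·9^3 + 7·9^2 + 7·9 + 7; = 37665880; G_7 = 37665880−1 = 37665879

7·8^7 + 7·8^6 + 7·8^5 + 7·8^4 + 7·8^3 + 7·8^2 + 7·8 + 7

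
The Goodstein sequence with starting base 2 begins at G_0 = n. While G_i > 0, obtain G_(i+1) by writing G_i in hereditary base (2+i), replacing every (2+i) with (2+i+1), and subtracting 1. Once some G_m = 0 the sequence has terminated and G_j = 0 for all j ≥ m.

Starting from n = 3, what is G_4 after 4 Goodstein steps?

1

G_0=3  [base 2] 2 + 1  →[2↦3]→  3 + 1 = 4  −1 ⇒ G_1=3
G_1=3  [base 3] 3  →[3↦4]→  4 = 4  −1 ⇒ G_2=3
G_2=3  [base 4] 3  →[4↦5]→  3 = 3  −1 ⇒ G_3=2
G_3=2  [base 5] 2  →[5↦6]→  2 = 2  −1 ⇒ G_4=1
G_4=1  [base 6] 1  →[6↦7]→  1 = 1  −1 ⇒ G_5=0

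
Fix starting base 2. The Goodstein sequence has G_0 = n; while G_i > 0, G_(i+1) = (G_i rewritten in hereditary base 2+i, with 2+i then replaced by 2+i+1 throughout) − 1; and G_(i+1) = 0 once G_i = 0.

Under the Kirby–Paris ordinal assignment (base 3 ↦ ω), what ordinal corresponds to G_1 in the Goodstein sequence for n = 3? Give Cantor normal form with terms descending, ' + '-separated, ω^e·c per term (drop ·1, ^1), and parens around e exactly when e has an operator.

ω

3 —HB2→ 2 + 1 —bump→ 3 + 1 = 4 —(−1)→ 3
3 —HB3→ 3 —bump→ 4 = 4 —(−1)→ 3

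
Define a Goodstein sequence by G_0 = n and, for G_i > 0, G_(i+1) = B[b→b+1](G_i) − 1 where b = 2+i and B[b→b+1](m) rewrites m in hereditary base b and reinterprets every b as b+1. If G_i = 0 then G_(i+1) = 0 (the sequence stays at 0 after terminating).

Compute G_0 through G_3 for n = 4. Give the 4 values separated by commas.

4, 26, 41, 60

i=0: 4 = 2^2 (b=2); 2→3: 3^3 = 27; 27−1 = 26
i=1: 26 = 2·3^2 + 2·3 + 2 (b=3); 3→4: 2·4^2 + 2·4 + 2 = 42; 42−1 = 41
i=2: 41 = 2·4^2 + 2·4 + 1 (b=4); 4→5: 2·5^2 + 2·5 + 1 = 61; 61−1 = 60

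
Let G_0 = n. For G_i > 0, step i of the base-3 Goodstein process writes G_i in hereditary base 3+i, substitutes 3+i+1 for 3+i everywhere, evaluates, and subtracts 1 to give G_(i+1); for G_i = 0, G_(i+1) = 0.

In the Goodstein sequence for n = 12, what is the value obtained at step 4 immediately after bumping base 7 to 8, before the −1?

64

G_0=12  [base 3] 3^2 + 3  →[3↦4]→  4^2 + 4 = 20  −1 ⇒ G_1=19
G_1=19  [base 4] 4^2 + 3  →[4↦5]→  5^2 + 3 = 28  −1 ⇒ G_2=27
G_2=27  [base 5] 5^2 + 2  →[5↦6]→  6^2 + 2 = 38  −1 ⇒ G_3=37
G_3=37  [base 6] 6^2 + 1  →[6↦7]→  7^2 + 1 = 50  −1 ⇒ G_4=49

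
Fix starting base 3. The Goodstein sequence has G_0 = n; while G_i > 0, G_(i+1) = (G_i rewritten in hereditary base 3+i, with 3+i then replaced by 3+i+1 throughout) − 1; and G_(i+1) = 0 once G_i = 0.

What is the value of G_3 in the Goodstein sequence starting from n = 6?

7

(0) 6|_3 = 2·3 ↦ 2·4|_4 = 8 ⇒ 7
(1) 7|_4 = 4 + 3 ↦ 5 + 3|_5 = 8 ⇒ 7
(2) 7|_5 = 5 + 2 ↦ 6 + 2|_6 = 8 ⇒ 7
(3) 7|_6 = 6 + 1 ↦ 7 + 1|_7 = 8 ⇒ 7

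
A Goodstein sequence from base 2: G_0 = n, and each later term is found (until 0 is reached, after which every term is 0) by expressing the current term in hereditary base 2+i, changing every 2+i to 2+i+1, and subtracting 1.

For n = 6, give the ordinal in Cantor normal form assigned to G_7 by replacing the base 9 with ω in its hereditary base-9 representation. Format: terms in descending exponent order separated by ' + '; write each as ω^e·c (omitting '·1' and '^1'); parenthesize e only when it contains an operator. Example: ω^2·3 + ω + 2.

ω^5·5 + ω^4·5 + ω^3·5 + ω^2·5 + ω·5 + 2

[0] 6 ≡ 2^2 + 2 (base 2). Lift 3: 30. −1: 29.
[1] 29 ≡ 3^3 + 2 (base 3). Lift 4: 258. −1: 257.
[2] 257 ≡ 4^4 + 1 (base 4). Lift 5: 3126. −1: 3125.
[3] 3125 ≡ 5^5 (base 5). Lift 6: 46656. −1: 46655.
[4] 46655 ≡ 5·6^5 + 5·6^4 + 5·6^3 + 5·6^2 + 5·6 + 5 (base 6). Lift 7: 98040. −1: 98039.
[5] 98039 ≡ 5·7^5 + 5·7^4 + 5·7^3 + 5·7^2 + 5·7 + 4 (base 7). Lift 8: 187244. −1: 187243.
[6] 187243 ≡ 5·8^5 + 5·8^4 + 5·8^3 + 5·8^2 + 5·8 + 3 (base 8). Lift 9: 332148. −1: 332147.
[7] 332147 ≡ 5·9^5 + 5·9^4 + 5·9^3 + 5·9^2 + 5·9 + 2 (base 9). Lift 10: 555552. −1: 555551.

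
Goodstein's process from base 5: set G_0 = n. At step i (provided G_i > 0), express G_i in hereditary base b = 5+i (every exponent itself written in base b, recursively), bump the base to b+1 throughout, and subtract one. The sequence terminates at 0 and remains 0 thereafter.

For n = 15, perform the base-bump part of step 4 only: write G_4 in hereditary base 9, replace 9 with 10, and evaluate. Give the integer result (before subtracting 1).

22

[0] 15 ≡ 3·5 (base 5). Lift 6: 18. −1: 17.
[1] 17 ≡ 2·6 + 5 (base 6). Lift 7: 19. −1: 18.
[2] 18 ≡ 2·7 + 4 (base 7). Lift 8: 20. −1: 19.
[3] 19 ≡ 2·8 + 3 (base 8). Lift 9: 21. −1: 20.
[4] 20 ≡ 2·9 + 2 (base 9). Lift 10: 22. −1: 21.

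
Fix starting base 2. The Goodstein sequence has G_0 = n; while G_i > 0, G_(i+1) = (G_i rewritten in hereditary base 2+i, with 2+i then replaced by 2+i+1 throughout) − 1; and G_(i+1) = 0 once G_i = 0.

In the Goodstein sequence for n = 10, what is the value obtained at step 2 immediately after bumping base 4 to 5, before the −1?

10 —HB2→ 2^(2 + 1) + 2 —bump→ 3^(3 + 1) + 3 = 84 —(−1)→ 83
83 —HB3→ 3^(3 + 1) + 2 —bump→ 4^(4 + 1) + 2 = 1026 —(−1)→ 1025
1025 —HB4→ 4^(4 + 1) + 1 —bump→ 5^(5 + 1) + 1 = 15626 —(−1)→ 15625

15626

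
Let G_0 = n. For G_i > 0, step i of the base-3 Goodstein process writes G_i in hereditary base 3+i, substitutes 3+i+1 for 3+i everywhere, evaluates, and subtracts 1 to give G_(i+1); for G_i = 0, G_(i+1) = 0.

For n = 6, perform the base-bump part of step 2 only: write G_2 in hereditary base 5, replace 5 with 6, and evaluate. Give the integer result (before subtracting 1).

G_0=6  [base 3] 2·3  →[3↦4]→  2·4 = 8  −1 ⇒ G_1=7
G_1=7  [base 4] 4 + 3  →[4↦5]→  5 + 3 = 8  −1 ⇒ G_2=7
G_2=7  [base 5] 5 + 2  →[5↦6]→  6 + 2 = 8  −1 ⇒ G_3=7

8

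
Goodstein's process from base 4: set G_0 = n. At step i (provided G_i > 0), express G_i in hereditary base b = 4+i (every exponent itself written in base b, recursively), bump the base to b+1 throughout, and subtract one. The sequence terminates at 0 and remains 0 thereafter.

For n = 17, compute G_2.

35

i=0: 17 = 4^2 + 1 (b=4); 4→5: 5^2 + 1 = 26; 26−1 = 25
i=1: 25 = 5^2 (b=5); 5→6: 6^2 = 36; 36−1 = 35
i=2: 35 = 5·6 + 5 (b=6); 6→7: 5·7 + 5 = 40; 40−1 = 39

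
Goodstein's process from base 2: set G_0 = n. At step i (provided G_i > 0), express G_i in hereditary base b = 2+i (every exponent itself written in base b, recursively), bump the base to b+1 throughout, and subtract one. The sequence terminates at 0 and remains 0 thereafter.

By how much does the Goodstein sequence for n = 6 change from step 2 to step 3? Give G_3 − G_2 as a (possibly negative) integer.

base 2: 6 = 2^2 + 2; at 3: 3^3 + 3 = 30; next = 29
base 3: 29 = 3^3 + 2; at 4: 4^4 + 2 = 258; next = 257
base 4: 257 = 4^4 + 1; at 5: 5^5 + 1 = 3126; next = 3125

2868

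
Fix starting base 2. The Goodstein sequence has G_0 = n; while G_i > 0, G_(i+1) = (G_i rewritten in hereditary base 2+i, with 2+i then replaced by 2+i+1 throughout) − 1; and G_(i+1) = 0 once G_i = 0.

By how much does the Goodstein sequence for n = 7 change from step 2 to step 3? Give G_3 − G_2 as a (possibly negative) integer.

base 2: 7 = 2^2 + 2 + 1; at 3: 3^3 + 3 + 1 = 31; next = 30
base 3: 30 = 3^3 + 3; at 4: 4^4 + 4 = 260; next = 259
base 4: 259 = 4^4 + 3; at 5: 5^5 + 3 = 3128; next = 3127

2868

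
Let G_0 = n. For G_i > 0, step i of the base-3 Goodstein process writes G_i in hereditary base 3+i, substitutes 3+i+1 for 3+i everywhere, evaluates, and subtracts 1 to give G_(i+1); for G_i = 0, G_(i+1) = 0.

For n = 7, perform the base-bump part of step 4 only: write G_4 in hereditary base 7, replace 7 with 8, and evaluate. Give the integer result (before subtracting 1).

G_0 = 7. HB_3(7) = 2·3 + 1. Bump = 9. G_1 = 8.
G_1 = 8. HB_4(8) = 2·4. Bump = 10. G_2 = 9.
G_2 = 9. HB_5(9) = 5 + 4. Bump = 10. G_3 = 9.
G_3 = 9. HB_6(9) = 6 + 3. Bump = 10. G_4 = 9.
G_4 = 9. HB_7(9) = 7 + 2. Bump = 10. G_5 = 9.

10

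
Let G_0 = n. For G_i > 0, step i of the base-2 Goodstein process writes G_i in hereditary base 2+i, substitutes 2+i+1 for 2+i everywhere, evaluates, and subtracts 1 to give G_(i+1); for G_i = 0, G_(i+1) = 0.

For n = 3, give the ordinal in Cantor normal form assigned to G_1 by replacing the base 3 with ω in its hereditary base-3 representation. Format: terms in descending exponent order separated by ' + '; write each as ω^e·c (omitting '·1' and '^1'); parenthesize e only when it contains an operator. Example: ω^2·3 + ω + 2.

ω

(0) 3|_2 = 2 + 1 ↦ 3 + 1|_3 = 4 ⇒ 3
(1) 3|_3 = 3 ↦ 4|_4 = 4 ⇒ 3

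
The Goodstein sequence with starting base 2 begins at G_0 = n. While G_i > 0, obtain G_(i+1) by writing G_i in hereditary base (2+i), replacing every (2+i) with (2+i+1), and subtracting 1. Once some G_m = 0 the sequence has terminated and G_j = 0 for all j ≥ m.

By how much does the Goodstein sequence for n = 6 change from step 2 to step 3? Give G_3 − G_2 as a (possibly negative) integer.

2868

G_0 = 6. HB_2(6) = 2^2 + 2. Bump = 30. G_1 = 29.
G_1 = 29. HB_3(29) = 3^3 + 2. Bump = 258. G_2 = 257.
G_2 = 257. HB_4(257) = 4^4 + 1. Bump = 3126. G_3 = 3125.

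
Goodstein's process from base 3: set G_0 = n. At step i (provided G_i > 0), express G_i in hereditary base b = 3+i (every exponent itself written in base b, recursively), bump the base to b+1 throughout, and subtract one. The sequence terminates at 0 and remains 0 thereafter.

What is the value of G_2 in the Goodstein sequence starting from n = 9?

G_0=9  [base 3] 3^2  →[3↦4]→  4^2 = 16  −1 ⇒ G_1=15
G_1=15  [base 4] 3·4 + 3  →[4↦5]→  3·5 + 3 = 18  −1 ⇒ G_2=17
G_2=17  [base 5] 3·5 + 2  →[5↦6]→  3·6 + 2 = 20  −1 ⇒ G_3=19

17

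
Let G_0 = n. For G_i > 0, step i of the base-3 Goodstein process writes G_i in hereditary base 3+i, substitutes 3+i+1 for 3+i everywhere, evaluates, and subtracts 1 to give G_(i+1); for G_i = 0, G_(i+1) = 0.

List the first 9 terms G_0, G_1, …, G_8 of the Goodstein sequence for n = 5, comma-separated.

base 3: 5 = 3 + 2; at 4: 4 + 2 = 6; next = 5
base 4: 5 = 4 + 1; at 5: 5 + 1 = 6; next = 5
base 5: 5 = 5; at 6: 6 = 6; next = 5
base 6: 5 = 5; at 7: 5 = 5; next = 4
base 7: 4 = 4; at 8: 4 = 4; next = 3
base 8: 3 = 3; at 9: 3 = 3; next = 2
base 9: 2 = 2; at 10: 2 = 2; next = 1
base 10: 1 = 1; at 11: 1 = 1; next = 0

5, 5, 5, 5, 4, 3, 2, 1, 0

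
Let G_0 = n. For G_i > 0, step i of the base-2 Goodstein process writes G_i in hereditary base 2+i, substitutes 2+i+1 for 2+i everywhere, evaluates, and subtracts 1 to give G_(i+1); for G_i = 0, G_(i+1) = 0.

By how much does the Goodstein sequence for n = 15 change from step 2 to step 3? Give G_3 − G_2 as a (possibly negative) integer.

(0) 15|_2 = 2^(2 + 1) + 2^2 + 2 + 1 ↦ 3^(3 + 1) + 3^3 + 3 + 1|_3 = 112 ⇒ 111
(1) 111|_3 = 3^(3 + 1) + 3^3 + 3 ↦ 4^(4 + 1) + 4^4 + 4|_4 = 1284 ⇒ 1283
(2) 1283|_4 = 4^(4 + 1) + 4^4 + 3 ↦ 5^(5 + 1) + 5^5 + 3|_5 = 18753 ⇒ 18752

17469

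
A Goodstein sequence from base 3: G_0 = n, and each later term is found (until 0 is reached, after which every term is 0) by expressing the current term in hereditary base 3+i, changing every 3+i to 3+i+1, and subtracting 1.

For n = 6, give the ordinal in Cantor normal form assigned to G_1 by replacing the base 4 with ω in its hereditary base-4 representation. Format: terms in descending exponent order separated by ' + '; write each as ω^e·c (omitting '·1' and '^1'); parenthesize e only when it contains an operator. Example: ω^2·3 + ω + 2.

ω + 3

G_0=6  [base 3] 2·3  →[3↦4]→  2·4 = 8  −1 ⇒ G_1=7
G_1=7  [base 4] 4 + 3  →[4↦5]→  5 + 3 = 8  −1 ⇒ G_2=7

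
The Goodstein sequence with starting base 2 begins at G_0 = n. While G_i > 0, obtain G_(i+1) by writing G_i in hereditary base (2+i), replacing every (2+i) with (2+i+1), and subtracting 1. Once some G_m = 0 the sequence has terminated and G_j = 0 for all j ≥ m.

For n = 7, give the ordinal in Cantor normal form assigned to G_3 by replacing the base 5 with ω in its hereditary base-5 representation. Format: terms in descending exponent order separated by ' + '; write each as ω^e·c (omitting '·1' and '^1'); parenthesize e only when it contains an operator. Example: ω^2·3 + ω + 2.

ω^ω + 2

i=0: 7 = 2^2 + 2 + 1 (b=2); 2→3: 3^3 + 3 + 1 = 31; 31−1 = 30
i=1: 30 = 3^3 + 3 (b=3); 3→4: 4^4 + 4 = 260; 260−1 = 259
i=2: 259 = 4^4 + 3 (b=4); 4→5: 5^5 + 3 = 3128; 3128−1 = 3127
i=3: 3127 = 5^5 + 2 (b=5); 5→6: 6^6 + 2 = 46658; 46658−1 = 46657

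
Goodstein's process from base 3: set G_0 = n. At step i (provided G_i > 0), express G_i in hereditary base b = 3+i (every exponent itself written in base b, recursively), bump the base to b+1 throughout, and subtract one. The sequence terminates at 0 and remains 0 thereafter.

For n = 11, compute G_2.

25

base 3: 11 = 3^2 + 2; at 4: 4^2 + 2 = 18; next = 17
base 4: 17 = 4^2 + 1; at 5: 5^2 + 1 = 26; next = 25
base 5: 25 = 5^2; at 6: 6^2 = 36; next = 35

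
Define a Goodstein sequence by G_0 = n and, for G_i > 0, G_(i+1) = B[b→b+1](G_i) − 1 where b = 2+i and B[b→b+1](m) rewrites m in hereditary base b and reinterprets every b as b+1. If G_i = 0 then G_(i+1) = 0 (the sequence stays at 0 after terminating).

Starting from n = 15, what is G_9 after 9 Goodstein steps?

3138578427934

G_0 = 15. HB_2(15) = 2^(2 + 1) + 2^2 + 2 + 1. Bump = 112. G_1 = 111.
G_1 = 111. HB_3(111) = 3^(3 + 1) + 3^3 + 3. Bump = 1284. G_2 = 1283.
G_2 = 1283. HB_4(1283) = 4^(4 + 1) + 4^4 + 3. Bump = 18753. G_3 = 18752.
G_3 = 18752. HB_5(18752) = 5^(5 + 1) + 5^5 + 2. Bump = 326594. G_4 = 326593.
G_4 = 326593. HB_6(326593) = 6^(6 + 1) + 6^6 + 1. Bump = 6588345. G_5 = 6588344.
G_5 = 6588344. HB_7(6588344) = 7^(7 + 1) + 7^7. Bump = 150994944. G_6 = 150994943.
G_6 = 150994943. HB_8(150994943) = 8^(8 + 1) + 7·8^7 + 7·8^6 + 7·8^5 + 7·8^4 + 7·8^3 + 7·8^2 + 7·8 + 7. Bump = 3524450281. G_7 = 3524450280.
G_7 = 3524450280. HB_9(3524450280) = 9^(9 + 1) + 7·9^7 + 7·9^6 + 7·9^5 + 7·9^4 + 7·9^3 + 7·9^2 + 7·9 + 6. Bump = 100077777776. G_8 = 100077777775.
G_8 = 100077777775. HB_10(100077777775) = 10^(10 + 1) + 7·10^7 + 7·10^6 + 7·10^5 + 7·10^4 + 7·10^3 + 7·10^2 + 7·10 + 5. Bump = 3138578427935. G_9 = 3138578427934.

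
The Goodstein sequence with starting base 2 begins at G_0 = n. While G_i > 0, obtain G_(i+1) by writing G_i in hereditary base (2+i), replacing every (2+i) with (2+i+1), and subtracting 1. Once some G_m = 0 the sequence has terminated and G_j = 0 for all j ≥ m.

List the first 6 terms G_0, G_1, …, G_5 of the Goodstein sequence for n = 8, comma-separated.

base 2: 8 = 2^(2 + 1); at 3: 3^(3 + 1) = 81; next = 80
base 3: 80 = 2·3^3 + 2·3^2 + 2·3 + 2; at 4: 2·4^4 + 2·4^2 + 2·4 + 2 = 554; next = 553
base 4: 553 = 2·4^4 + 2·4^2 + 2·4 + 1; at 5: 2·5^5 + 2·5^2 + 2·5 + 1 = 6311; next = 6310
base 5: 6310 = 2·5^5 + 2·5^2 + 2·5; at 6: 2·6^6 + 2·6^2 + 2·6 = 93396; next = 93395
base 6: 93395 = 2·6^6 + 2·6^2 + 6 + 5; at 7: 2·7^7 + 2·7^2 + 7 + 5 = 1647196; next = 1647195

8, 80, 553, 6310, 93395, 1647195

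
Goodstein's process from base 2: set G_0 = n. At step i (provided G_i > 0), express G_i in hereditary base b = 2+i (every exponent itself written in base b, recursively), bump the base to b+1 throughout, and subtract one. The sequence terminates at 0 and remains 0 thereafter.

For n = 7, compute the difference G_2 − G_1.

base 2: 7 = 2^2 + 2 + 1; at 3: 3^3 + 3 + 1 = 31; next = 30
base 3: 30 = 3^3 + 3; at 4: 4^4 + 4 = 260; next = 259

229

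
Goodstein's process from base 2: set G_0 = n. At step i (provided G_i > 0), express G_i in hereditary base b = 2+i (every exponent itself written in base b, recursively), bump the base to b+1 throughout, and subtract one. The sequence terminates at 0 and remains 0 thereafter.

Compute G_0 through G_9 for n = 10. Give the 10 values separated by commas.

10, 83, 1025, 15625, 279935, 4215754, 84073323, 1937434592, 50000555551, 1426559238830

step 0: 10 = 2^(2 + 1) + 2; sub 3 for 2: 3^(3 + 1) + 3; = 84; G_1 = 84−1 = 83
step 1: 83 = 3^(3 + 1) + 2; sub 4 for 3: 4^(4 + 1) + 2; = 1026; G_2 = 1026−1 = 1025
step 2: 1025 = 4^(4 + 1) + 1; sub 5 for 4: 5^(5 + 1) + 1; = 15626; G_3 = 15626−1 = 15625
step 3: 15625 = 5^(5 + 1); sub 6 for 5: 6^(6 + 1); = 279936; G_4 = 279936−1 = 279935
step 4: 279935 = 5·6^6 + 5·6^5 + 5·6^4 + 5·6^3 + 5·6^2 + 5·6 + 5; sub 7 for 6: 5·7^7 + 5·7^5 + 5·7^4 + 5·7^3 + 5·7^2 + 5·7 + 5; = 4215755; G_5 = 4215755−1 = 4215754
step 5: 4215754 = 5·7^7 + 5·7^5 + 5·7^4 + 5·7^3 + 5·7^2 + 5·7 + 4; sub 8 for 7: 5·8^8 + 5·8^5 + 5·8^4 + 5·8^3 + 5·8^2 + 5·8 + 4; = 84073324; G_6 = 84073324−1 = 84073323
step 6: 84073323 = 5·8^8 + 5·8^5 + 5·8^4 + 5·8^3 + 5·8^2 + 5·8 + 3; sub 9 for 8: 5·9^9 + 5·9^5 + 5·9^4 + 5·9^3 + 5·9^2 + 5·9 + 3; = 1937434593; G_7 = 1937434593−1 = 1937434592
step 7: 1937434592 = 5·9^9 + 5·9^5 + 5·9^4 + 5·9^3 + 5·9^2 + 5·9 + 2; sub 10 for 9: 5·10^10 + 5·10^5 + 5·10^4 + 5·10^3 + 5·10^2 + 5·10 + 2; = 50000555552; G_8 = 50000555552−1 = 50000555551
step 8: 50000555551 = 5·10^10 + 5·10^5 + 5·10^4 + 5·10^3 + 5·10^2 + 5·10 + 1; sub 11 for 10: 5·11^11 + 5·11^5 + 5·11^4 + 5·11^3 + 5·11^2 + 5·11 + 1; = 1426559238831; G_9 = 1426559238831−1 = 1426559238830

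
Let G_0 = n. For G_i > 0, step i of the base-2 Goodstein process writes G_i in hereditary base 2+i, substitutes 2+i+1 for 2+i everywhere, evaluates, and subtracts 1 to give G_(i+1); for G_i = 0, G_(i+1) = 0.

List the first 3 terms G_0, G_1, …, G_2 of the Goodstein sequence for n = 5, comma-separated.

step 0: 5 = 2^2 + 1; sub 3 for 2: 3^3 + 1; = 28; G_1 = 28−1 = 27
step 1: 27 = 3^3; sub 4 for 3: 4^4; = 256; G_2 = 256−1 = 255

5, 27, 255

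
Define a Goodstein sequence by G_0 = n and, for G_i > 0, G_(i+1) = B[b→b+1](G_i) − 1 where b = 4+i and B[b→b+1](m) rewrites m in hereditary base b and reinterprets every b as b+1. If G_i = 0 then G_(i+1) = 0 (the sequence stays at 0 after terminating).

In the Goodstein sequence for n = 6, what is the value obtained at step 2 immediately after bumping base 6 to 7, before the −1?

7

G_0=6  [base 4] 4 + 2  →[4↦5]→  5 + 2 = 7  −1 ⇒ G_1=6
G_1=6  [base 5] 5 + 1  →[5↦6]→  6 + 1 = 7  −1 ⇒ G_2=6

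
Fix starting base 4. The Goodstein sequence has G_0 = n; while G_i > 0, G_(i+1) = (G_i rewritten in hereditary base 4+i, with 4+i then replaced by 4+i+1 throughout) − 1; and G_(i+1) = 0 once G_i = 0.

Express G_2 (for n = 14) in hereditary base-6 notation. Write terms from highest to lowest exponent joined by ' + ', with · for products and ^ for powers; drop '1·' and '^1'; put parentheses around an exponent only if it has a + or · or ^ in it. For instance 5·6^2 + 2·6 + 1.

3·6

[0] 14 ≡ 3·4 + 2 (base 4). Lift 5: 17. −1: 16.
[1] 16 ≡ 3·5 + 1 (base 5). Lift 6: 19. −1: 18.
[2] 18 ≡ 3·6 (base 6). Lift 7: 21. −1: 20.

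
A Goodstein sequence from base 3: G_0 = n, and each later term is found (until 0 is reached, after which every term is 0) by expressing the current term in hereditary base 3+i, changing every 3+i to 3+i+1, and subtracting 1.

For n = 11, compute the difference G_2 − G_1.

[0] 11 ≡ 3^2 + 2 (base 3). Lift 4: 18. −1: 17.
[1] 17 ≡ 4^2 + 1 (base 4). Lift 5: 26. −1: 25.

8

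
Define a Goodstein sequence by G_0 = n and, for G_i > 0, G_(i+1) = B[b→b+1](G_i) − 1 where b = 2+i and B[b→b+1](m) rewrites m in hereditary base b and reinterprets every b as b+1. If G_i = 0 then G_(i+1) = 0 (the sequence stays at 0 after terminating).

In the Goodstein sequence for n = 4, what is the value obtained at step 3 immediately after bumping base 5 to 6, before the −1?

step 0: 4 = 2^2; sub 3 for 2: 3^3; = 27; G_1 = 27−1 = 26
step 1: 26 = 2·3^2 + 2·3 + 2; sub 4 for 3: 2·4^2 + 2·4 + 2; = 42; G_2 = 42−1 = 41
step 2: 41 = 2·4^2 + 2·4 + 1; sub 5 for 4: 2·5^2 + 2·5 + 1; = 61; G_3 = 61−1 = 60
step 3: 60 = 2·5^2 + 2·5; sub 6 for 5: 2·6^2 + 2·6; = 84; G_4 = 84−1 = 83

84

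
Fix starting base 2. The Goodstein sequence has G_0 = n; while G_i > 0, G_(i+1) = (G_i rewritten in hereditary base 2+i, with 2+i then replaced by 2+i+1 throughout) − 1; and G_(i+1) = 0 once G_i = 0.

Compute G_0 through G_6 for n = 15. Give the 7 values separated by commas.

[0] 15 ≡ 2^(2 + 1) + 2^2 + 2 + 1 (base 2). Lift 3: 112. −1: 111.
[1] 111 ≡ 3^(3 + 1) + 3^3 + 3 (base 3). Lift 4: 1284. −1: 1283.
[2] 1283 ≡ 4^(4 + 1) + 4^4 + 3 (base 4). Lift 5: 18753. −1: 18752.
[3] 18752 ≡ 5^(5 + 1) + 5^5 + 2 (base 5). Lift 6: 326594. −1: 326593.
[4] 326593 ≡ 6^(6 + 1) + 6^6 + 1 (base 6). Lift 7: 6588345. −1: 6588344.
[5] 6588344 ≡ 7^(7 + 1) + 7^7 (base 7). Lift 8: 150994944. −1: 150994943.

15, 111, 1283, 18752, 326593, 6588344, 150994943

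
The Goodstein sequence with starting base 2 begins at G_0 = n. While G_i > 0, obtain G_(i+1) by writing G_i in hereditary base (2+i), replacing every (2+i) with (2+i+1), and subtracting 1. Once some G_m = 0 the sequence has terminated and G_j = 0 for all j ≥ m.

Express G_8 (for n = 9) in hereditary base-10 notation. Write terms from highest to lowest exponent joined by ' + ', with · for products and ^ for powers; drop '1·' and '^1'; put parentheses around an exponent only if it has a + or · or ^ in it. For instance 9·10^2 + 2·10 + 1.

3·10^10 + 3·10^3 + 3·10^2 + 2·10 + 5

step 0: 9 = 2^(2 + 1) + 1; sub 3 for 2: 3^(3 + 1) + 1; = 82; G_1 = 82−1 = 81
step 1: 81 = 3^(3 + 1); sub 4 for 3: 4^(4 + 1); = 1024; G_2 = 1024−1 = 1023
step 2: 1023 = 3·4^4 + 3·4^3 + 3·4^2 + 3·4 + 3; sub 5 for 4: 3·5^5 + 3·5^3 + 3·5^2 + 3·5 + 3; = 9843; G_3 = 9843−1 = 9842
step 3: 9842 = 3·5^5 + 3·5^3 + 3·5^2 + 3·5 + 2; sub 6 for 5: 3·6^6 + 3·6^3 + 3·6^2 + 3·6 + 2; = 140744; G_4 = 140744−1 = 140743
step 4: 140743 = 3·6^6 + 3·6^3 + 3·6^2 + 3·6 + 1; sub 7 for 6: 3·7^7 + 3·7^3 + 3·7^2 + 3·7 + 1; = 2471827; G_5 = 2471827−1 = 2471826
step 5: 2471826 = 3·7^7 + 3·7^3 + 3·7^2 + 3·7; sub 8 for 7: 3·8^8 + 3·8^3 + 3·8^2 + 3·8; = 50333400; G_6 = 50333400−1 = 50333399
step 6: 50333399 = 3·8^8 + 3·8^3 + 3·8^2 + 2·8 + 7; sub 9 for 8: 3·9^9 + 3·9^3 + 3·9^2 + 2·9 + 7; = 1162263922; G_7 = 1162263922−1 = 1162263921
step 7: 1162263921 = 3·9^9 + 3·9^3 + 3·9^2 + 2·9 + 6; sub 10 for 9: 3·10^10 + 3·10^3 + 3·10^2 + 2·10 + 6; = 30000003326; G_8 = 30000003326−1 = 30000003325
step 8: 30000003325 = 3·10^10 + 3·10^3 + 3·10^2 + 2·10 + 5; sub 11 for 10: 3·11^11 + 3·11^3 + 3·11^2 + 2·11 + 5; = 855935016216; G_9 = 855935016216−1 = 855935016215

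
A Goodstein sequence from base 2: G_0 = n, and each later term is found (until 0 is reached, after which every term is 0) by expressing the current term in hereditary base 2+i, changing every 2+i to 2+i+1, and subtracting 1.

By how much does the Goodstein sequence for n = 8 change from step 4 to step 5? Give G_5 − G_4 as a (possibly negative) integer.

1553800

G_0=8  [base 2] 2^(2 + 1)  →[2↦3]→  3^(3 + 1) = 81  −1 ⇒ G_1=80
G_1=80  [base 3] 2·3^3 + 2·3^2 + 2·3 + 2  →[3↦4]→  2·4^4 + 2·4^2 + 2·4 + 2 = 554  −1 ⇒ G_2=553
G_2=553  [base 4] 2·4^4 + 2·4^2 + 2·4 + 1  →[4↦5]→  2·5^5 + 2·5^2 + 2·5 + 1 = 6311  −1 ⇒ G_3=6310
G_3=6310  [base 5] 2·5^5 + 2·5^2 + 2·5  →[5↦6]→  2·6^6 + 2·6^2 + 2·6 = 93396  −1 ⇒ G_4=93395
G_4=93395  [base 6] 2·6^6 + 2·6^2 + 6 + 5  →[6↦7]→  2·7^7 + 2·7^2 + 7 + 5 = 1647196  −1 ⇒ G_5=1647195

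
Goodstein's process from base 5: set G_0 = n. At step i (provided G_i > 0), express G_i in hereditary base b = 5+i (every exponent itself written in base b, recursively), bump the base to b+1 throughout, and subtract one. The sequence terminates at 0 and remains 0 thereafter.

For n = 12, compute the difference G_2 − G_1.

[0] 12 ≡ 2·5 + 2 (base 5). Lift 6: 14. −1: 13.
[1] 13 ≡ 2·6 + 1 (base 6). Lift 7: 15. −1: 14.

1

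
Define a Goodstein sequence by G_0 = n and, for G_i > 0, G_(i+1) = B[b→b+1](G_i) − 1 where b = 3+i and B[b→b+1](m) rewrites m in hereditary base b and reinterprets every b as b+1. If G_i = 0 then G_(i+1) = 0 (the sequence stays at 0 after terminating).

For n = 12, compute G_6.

i=0: 12 = 3^2 + 3 (b=3); 3→4: 4^2 + 4 = 20; 20−1 = 19
i=1: 19 = 4^2 + 3 (b=4); 4→5: 5^2 + 3 = 28; 28−1 = 27
i=2: 27 = 5^2 + 2 (b=5); 5→6: 6^2 + 2 = 38; 38−1 = 37
i=3: 37 = 6^2 + 1 (b=6); 6→7: 7^2 + 1 = 50; 50−1 = 49
i=4: 49 = 7^2 (b=7); 7→8: 8^2 = 64; 64−1 = 63
i=5: 63 = 7·8 + 7 (b=8); 8→9: 7·9 + 7 = 70; 70−1 = 69
i=6: 69 = 7·9 + 6 (b=9); 9→10: 7·10 + 6 = 76; 76−1 = 75

69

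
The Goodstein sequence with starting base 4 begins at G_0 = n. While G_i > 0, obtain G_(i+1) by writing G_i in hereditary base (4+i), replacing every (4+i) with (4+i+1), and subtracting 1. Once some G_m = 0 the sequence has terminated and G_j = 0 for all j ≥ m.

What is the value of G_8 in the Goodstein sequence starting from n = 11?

15

[0] 11 ≡ 2·4 + 3 (base 4). Lift 5: 13. −1: 12.
[1] 12 ≡ 2·5 + 2 (base 5). Lift 6: 14. −1: 13.
[2] 13 ≡ 2·6 + 1 (base 6). Lift 7: 15. −1: 14.
[3] 14 ≡ 2·7 (base 7). Lift 8: 16. −1: 15.
[4] 15 ≡ 8 + 7 (base 8). Lift 9: 16. −1: 15.
[5] 15 ≡ 9 + 6 (base 9). Lift 10: 16. −1: 15.
[6] 15 ≡ 10 + 5 (base 10). Lift 11: 16. −1: 15.
[7] 15 ≡ 11 + 4 (base 11). Lift 12: 16. −1: 15.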